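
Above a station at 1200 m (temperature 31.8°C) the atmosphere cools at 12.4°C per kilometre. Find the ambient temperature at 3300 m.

1200–3300 m, environmental: Δz = 2.1 km ⇒ ΔT = -26.04°C; T = 5.76°C

5.76°C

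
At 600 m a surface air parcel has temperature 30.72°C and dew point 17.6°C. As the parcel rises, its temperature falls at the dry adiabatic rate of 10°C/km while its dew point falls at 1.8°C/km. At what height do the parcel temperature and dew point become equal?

T and T_d converge at 10 − 1.8 = 8.2°C per km
Height above start = (30.72 − 17.6) / 8.2 = 1.6 km
LCL altitude = 600 m + 1600 m = 2200 m

2200 m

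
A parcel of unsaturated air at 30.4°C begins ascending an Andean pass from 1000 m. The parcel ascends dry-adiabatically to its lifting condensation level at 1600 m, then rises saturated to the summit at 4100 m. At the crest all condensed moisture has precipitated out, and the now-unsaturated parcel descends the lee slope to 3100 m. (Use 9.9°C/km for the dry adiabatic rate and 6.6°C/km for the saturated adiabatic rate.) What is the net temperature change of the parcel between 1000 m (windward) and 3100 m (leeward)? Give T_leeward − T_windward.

-12.54°C

1000 → 1600 m (dry, 9.9°C/km): ΔT = -9.9 × 0.6 = -5.94°C → T = 24.46°C
1600 → 4100 m (saturated, 6.6°C/km): ΔT = -6.6 × 2.5 = -16.5°C → T = 7.96°C
4100 → 3100 m (dry descent, 9.9°C/km): ΔT = +9.9 × 1 = +9.9°C → T = 17.86°C
Net change vs windward start: 17.86 − 30.4 = -12.54°C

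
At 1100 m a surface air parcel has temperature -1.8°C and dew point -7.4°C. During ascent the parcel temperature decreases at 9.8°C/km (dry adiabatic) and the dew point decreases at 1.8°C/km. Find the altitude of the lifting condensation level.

1800 m

T and T_d converge at 9.8 − 1.8 = 8°C per km
Height above start = (-1.8 − (-7.4)) / 8 = 0.7 km
LCL altitude = 1100 m + 700 m = 1800 m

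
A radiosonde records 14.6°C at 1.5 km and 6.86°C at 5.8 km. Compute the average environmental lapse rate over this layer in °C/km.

1.8°C/km

Γ = −ΔT/Δz = (14.6 − 6.86) / (5800 − 1500) m
  = 7.74°C / 4.3 km = 1.8°C/km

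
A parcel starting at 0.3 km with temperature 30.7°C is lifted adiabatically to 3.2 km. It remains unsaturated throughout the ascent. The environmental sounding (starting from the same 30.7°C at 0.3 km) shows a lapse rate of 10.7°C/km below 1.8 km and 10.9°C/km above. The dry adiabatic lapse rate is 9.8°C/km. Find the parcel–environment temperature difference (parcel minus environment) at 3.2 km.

Parcel:
  300–3200 m, dry: Δz = 2.9 km ⇒ ΔT = -28.42°C; T = 2.28°C
Environment:
  300–1800 m, environment, lower layer: Δz = 1.5 km ⇒ ΔT = -16.05°C; T = 14.65°C
  1800–3200 m, environment, upper layer: Δz = 1.4 km ⇒ ΔT = -15.26°C; T = -0.61°C
T_parcel − T_env = 2.28 − (-0.61) = +2.89°C

+2.89°C (parcel warmer than environment)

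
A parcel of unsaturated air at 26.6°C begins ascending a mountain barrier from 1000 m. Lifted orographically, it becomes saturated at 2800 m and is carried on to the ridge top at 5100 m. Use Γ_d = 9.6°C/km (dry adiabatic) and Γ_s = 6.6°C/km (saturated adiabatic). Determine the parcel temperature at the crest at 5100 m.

From 1000 m to 2800 m (dry): cools by 9.6 × 1.8 = 17.28°C, giving 9.32°C.
From 2800 m to 5100 m (saturated): cools by 6.6 × 2.3 = 15.18°C, giving -5.86°C.

-5.86°C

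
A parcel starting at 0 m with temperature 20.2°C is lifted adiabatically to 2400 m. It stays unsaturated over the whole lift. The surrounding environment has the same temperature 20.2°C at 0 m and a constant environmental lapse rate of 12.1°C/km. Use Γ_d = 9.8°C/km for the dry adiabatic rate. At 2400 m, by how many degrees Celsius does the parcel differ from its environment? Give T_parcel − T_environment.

Parcel:
  0 → 2400 m (dry, 9.8°C/km): ΔT = -9.8 × 2.4 = -23.52°C → T = -3.32°C
Environment:
  0 → 2400 m (environment, 12.1°C/km): ΔT = -12.1 × 2.4 = -29.04°C → T = -8.84°C
T_parcel − T_env = -3.32 − (-8.84) = +5.52°C

+5.52°C (parcel warmer than environment)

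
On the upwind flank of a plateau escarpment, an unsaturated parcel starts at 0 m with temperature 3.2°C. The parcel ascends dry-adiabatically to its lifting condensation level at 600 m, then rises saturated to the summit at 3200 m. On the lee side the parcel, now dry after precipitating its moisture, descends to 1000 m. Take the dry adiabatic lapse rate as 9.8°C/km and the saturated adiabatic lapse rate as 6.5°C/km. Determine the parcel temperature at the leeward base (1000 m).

0 → 600 m (dry, 9.8°C/km): ΔT = -9.8 × 0.6 = -5.88°C → T = -2.68°C
600 → 3200 m (saturated, 6.5°C/km): ΔT = -6.5 × 2.6 = -16.9°C → T = -19.58°C
3200 → 1000 m (dry descent, 9.8°C/km): ΔT = +9.8 × 2.2 = +21.56°C → T = 1.98°C

1.98°C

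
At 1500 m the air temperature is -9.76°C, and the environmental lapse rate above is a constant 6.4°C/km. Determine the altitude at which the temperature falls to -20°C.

Height above start = (-9.76 − (-20)) / 6.4 = 1.6 km
Altitude = 1500 m + 1600 m = 3100 m

3100 m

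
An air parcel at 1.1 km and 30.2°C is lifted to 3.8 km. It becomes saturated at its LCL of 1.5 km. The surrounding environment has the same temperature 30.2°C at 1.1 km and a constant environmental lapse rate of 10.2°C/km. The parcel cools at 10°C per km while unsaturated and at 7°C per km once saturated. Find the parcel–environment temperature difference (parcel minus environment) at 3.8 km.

+7.44°C (parcel warmer than environment)

Parcel:
  1100 → 1500 m (dry, 10°C/km): ΔT = -10 × 0.4 = -4°C → T = 26.2°C
  1500 → 3800 m (saturated, 7°C/km): ΔT = -7 × 2.3 = -16.1°C → T = 10.1°C
Environment:
  1100 → 3800 m (environment, 10.2°C/km): ΔT = -10.2 × 2.7 = -27.54°C → T = 2.66°C
T_parcel − T_env = 10.1 − 2.66 = +7.44°C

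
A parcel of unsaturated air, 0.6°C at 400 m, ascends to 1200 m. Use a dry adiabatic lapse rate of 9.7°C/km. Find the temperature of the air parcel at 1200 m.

-7.16°C

From 400 m to 1200 m (dry adiabatic): cools by 9.7 × 0.8 = 7.76°C, giving -7.16°C.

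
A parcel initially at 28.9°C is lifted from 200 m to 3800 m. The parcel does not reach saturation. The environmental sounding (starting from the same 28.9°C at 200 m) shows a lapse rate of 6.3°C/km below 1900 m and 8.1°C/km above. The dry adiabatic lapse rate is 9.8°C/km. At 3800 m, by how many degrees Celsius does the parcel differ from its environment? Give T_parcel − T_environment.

-9.18°C (parcel cooler than environment)

Parcel:
  Dry to 3800 m: -9.8 × 3.6 km = -35.28°C, so T = -6.38°C.
Environment:
  Environment, lower layer to 1900 m: -6.3 × 1.7 km = -10.71°C, so T = 18.19°C.
  Environment, upper layer to 3800 m: -8.1 × 1.9 km = -15.39°C, so T = 2.8°C.
T_parcel − T_env = -6.38 − 2.8 = -9.18°C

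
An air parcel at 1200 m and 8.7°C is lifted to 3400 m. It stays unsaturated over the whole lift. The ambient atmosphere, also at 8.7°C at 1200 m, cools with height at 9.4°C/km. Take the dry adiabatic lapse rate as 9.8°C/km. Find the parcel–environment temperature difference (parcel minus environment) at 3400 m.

-0.88°C (parcel cooler than environment)

Parcel:
  From 1200 m to 3400 m (dry): cools by 9.8 × 2.2 = 21.56°C, giving -12.86°C.
Environment:
  From 1200 m to 3400 m (environment): cools by 9.4 × 2.2 = 20.68°C, giving -11.98°C.
T_parcel − T_env = -12.86 − (-11.98) = -0.88°C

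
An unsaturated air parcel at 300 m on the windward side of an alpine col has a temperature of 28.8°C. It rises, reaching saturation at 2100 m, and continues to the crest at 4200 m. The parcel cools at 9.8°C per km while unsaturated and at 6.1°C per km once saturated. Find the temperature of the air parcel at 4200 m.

-1.65°C

Dry to 2100 m: -9.8 × 1.8 km = -17.64°C, so T = 11.16°C.
Saturated to 4200 m: -6.1 × 2.1 km = -12.81°C, so T = -1.65°C.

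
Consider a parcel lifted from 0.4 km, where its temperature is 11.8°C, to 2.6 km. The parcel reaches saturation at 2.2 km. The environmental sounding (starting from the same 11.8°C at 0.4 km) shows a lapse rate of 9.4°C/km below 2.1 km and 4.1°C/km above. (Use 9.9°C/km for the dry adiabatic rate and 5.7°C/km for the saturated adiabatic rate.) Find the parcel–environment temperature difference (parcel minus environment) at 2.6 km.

-2.07°C (parcel cooler than environment)

Parcel:
  400–2200 m, dry: Δz = 1.8 km ⇒ ΔT = -17.82°C; T = -6.02°C
  2200–2600 m, saturated: Δz = 0.4 km ⇒ ΔT = -2.28°C; T = -8.3°C
Environment:
  400–2100 m, environment, lower layer: Δz = 1.7 km ⇒ ΔT = -15.98°C; T = -4.18°C
  2100–2600 m, environment, upper layer: Δz = 0.5 km ⇒ ΔT = -2.05°C; T = -6.23°C
T_parcel − T_env = -8.3 − (-6.23) = -2.07°C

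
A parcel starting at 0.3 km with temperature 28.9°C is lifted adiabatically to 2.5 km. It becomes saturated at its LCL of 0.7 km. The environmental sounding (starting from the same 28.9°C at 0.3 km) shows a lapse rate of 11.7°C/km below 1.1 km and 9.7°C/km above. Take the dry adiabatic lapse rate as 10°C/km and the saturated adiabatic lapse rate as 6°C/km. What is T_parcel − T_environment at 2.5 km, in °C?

+8.14°C (parcel warmer than environment)

Parcel:
  From 300 m to 700 m (dry): cools by 10 × 0.4 = 4°C, giving 24.9°C.
  From 700 m to 2500 m (saturated): cools by 6 × 1.8 = 10.8°C, giving 14.1°C.
Environment:
  From 300 m to 1100 m (environment, lower layer): cools by 11.7 × 0.8 = 9.36°C, giving 19.54°C.
  From 1100 m to 2500 m (environment, upper layer): cools by 9.7 × 1.4 = 13.58°C, giving 5.96°C.
T_parcel − T_env = 14.1 − 5.96 = +8.14°C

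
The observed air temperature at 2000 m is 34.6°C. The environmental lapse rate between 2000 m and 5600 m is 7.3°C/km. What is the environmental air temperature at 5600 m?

From 2000 m to 5600 m (environmental): cools by 7.3 × 3.6 = 26.28°C, giving 8.32°C.

8.32°C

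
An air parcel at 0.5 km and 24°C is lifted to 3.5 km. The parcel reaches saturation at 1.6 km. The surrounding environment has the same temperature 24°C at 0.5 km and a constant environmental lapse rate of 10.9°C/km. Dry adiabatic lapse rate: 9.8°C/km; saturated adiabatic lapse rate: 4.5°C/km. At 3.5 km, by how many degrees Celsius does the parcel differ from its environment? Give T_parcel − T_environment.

Parcel:
  500 → 1600 m (dry, 9.8°C/km): ΔT = -9.8 × 1.1 = -10.78°C → T = 13.22°C
  1600 → 3500 m (saturated, 4.5°C/km): ΔT = -4.5 × 1.9 = -8.55°C → T = 4.67°C
Environment:
  500 → 3500 m (environment, 10.9°C/km): ΔT = -10.9 × 3 = -32.7°C → T = -8.7°C
T_parcel − T_env = 4.67 − (-8.7) = +13.37°C

+13.37°C (parcel warmer than environment)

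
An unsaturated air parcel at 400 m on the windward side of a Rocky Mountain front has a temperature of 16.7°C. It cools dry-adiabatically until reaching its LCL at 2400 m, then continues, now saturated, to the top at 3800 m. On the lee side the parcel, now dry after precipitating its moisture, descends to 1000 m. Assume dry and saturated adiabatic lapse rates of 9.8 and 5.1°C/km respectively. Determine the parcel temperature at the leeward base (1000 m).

400–2400 m, dry: Δz = 2 km ⇒ ΔT = -19.6°C; T = -2.9°C
2400–3800 m, saturated: Δz = 1.4 km ⇒ ΔT = -7.14°C; T = -10.04°C
3800–1000 m, dry descent: Δz = 2.8 km ⇒ ΔT = +27.44°C; T = 17.4°C

17.4°C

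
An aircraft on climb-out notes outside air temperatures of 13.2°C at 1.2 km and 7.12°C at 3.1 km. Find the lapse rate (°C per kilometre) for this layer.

Γ = −ΔT/Δz = (13.2 − 7.12) / (3100 − 1200) m
  = 6.08°C / 1.9 km = 3.2°C/km

3.2°C/km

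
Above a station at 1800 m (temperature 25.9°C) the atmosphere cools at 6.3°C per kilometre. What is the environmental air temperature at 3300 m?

Environmental to 3300 m: -6.3 × 1.5 km = -9.45°C, so T = 16.45°C.

16.45°C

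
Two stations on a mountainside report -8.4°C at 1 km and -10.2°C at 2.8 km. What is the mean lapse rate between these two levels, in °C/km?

1°C/km

Γ = −ΔT/Δz = (-8.4 − (-10.2)) / (2800 − 1000) m
  = 1.8°C / 1.8 km = 1°C/km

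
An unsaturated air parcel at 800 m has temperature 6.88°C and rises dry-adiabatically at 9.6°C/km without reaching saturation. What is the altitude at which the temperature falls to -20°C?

Height above start = (6.88 − (-20)) / 9.6 = 2.8 km
Altitude = 800 m + 2800 m = 3600 m

3600 m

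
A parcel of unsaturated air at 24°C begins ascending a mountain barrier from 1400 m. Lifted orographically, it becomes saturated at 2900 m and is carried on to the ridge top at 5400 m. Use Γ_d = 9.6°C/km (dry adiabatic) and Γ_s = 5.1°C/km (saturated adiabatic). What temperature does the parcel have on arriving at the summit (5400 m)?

-3.15°C

1400 → 2900 m (dry, 9.6°C/km): ΔT = -9.6 × 1.5 = -14.4°C → T = 9.6°C
2900 → 5400 m (saturated, 5.1°C/km): ΔT = -5.1 × 2.5 = -12.75°C → T = -3.15°C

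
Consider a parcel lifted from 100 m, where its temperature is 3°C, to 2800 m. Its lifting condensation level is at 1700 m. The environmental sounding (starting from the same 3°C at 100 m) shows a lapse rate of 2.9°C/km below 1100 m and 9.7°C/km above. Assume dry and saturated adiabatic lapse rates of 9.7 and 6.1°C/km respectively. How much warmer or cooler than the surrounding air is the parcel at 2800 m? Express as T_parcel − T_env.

Parcel:
  100–1700 m, dry: Δz = 1.6 km ⇒ ΔT = -15.52°C; T = -12.52°C
  1700–2800 m, saturated: Δz = 1.1 km ⇒ ΔT = -6.71°C; T = -19.23°C
Environment:
  100–1100 m, environment, lower layer: Δz = 1 km ⇒ ΔT = -2.9°C; T = 0.1°C
  1100–2800 m, environment, upper layer: Δz = 1.7 km ⇒ ΔT = -16.49°C; T = -16.39°C
T_parcel − T_env = -19.23 − (-16.39) = -2.84°C

-2.84°C (parcel cooler than environment)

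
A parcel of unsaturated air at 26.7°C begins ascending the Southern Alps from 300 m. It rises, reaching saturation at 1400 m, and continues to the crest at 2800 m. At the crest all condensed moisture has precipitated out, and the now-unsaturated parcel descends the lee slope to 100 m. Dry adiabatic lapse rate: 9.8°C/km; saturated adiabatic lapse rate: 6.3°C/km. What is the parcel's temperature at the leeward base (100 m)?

From 300 m to 1400 m (dry): cools by 9.8 × 1.1 = 10.78°C, giving 15.92°C.
From 1400 m to 2800 m (saturated): cools by 6.3 × 1.4 = 8.82°C, giving 7.1°C.
From 2800 m to 100 m (dry descent): warms by 9.8 × 2.7 = 26.46°C, giving 33.56°C.

33.56°C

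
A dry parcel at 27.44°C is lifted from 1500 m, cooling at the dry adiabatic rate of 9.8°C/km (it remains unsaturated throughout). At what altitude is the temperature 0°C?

4300 m

Height above start = (27.44 − 0) / 9.8 = 2.8 km
Altitude = 1500 m + 2800 m = 4300 m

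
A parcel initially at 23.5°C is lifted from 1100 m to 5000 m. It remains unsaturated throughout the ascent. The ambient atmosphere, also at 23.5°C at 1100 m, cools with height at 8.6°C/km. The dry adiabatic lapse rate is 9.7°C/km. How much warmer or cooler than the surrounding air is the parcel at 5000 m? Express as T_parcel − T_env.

Parcel:
  1100 → 5000 m (dry, 9.7°C/km): ΔT = -9.7 × 3.9 = -37.83°C → T = -14.33°C
Environment:
  1100 → 5000 m (environment, 8.6°C/km): ΔT = -8.6 × 3.9 = -33.54°C → T = -10.04°C
T_parcel − T_env = -14.33 − (-10.04) = -4.29°C

-4.29°C (parcel cooler than environment)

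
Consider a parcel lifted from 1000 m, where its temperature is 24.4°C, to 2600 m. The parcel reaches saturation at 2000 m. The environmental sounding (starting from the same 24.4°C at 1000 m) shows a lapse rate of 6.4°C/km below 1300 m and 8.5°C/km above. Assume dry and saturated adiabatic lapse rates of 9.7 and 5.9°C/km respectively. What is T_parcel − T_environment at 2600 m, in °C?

Parcel:
  1000 → 2000 m (dry, 9.7°C/km): ΔT = -9.7 × 1 = -9.7°C → T = 14.7°C
  2000 → 2600 m (saturated, 5.9°C/km): ΔT = -5.9 × 0.6 = -3.54°C → T = 11.16°C
Environment:
  1000 → 1300 m (environment, lower layer, 6.4°C/km): ΔT = -6.4 × 0.3 = -1.92°C → T = 22.48°C
  1300 → 2600 m (environment, upper layer, 8.5°C/km): ΔT = -8.5 × 1.3 = -11.05°C → T = 11.43°C
T_parcel − T_env = 11.16 − 11.43 = -0.27°C

-0.27°C (parcel cooler than environment)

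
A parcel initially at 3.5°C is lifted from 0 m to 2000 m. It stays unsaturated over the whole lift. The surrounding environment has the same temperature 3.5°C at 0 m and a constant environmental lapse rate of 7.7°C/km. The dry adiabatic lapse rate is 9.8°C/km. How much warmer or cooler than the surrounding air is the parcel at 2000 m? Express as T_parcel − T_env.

-4.2°C (parcel cooler than environment)

Parcel:
  From 0 m to 2000 m (dry): cools by 9.8 × 2 = 19.6°C, giving -16.1°C.
Environment:
  From 0 m to 2000 m (environment): cools by 7.7 × 2 = 15.4°C, giving -11.9°C.
T_parcel − T_env = -16.1 − (-11.9) = -4.2°C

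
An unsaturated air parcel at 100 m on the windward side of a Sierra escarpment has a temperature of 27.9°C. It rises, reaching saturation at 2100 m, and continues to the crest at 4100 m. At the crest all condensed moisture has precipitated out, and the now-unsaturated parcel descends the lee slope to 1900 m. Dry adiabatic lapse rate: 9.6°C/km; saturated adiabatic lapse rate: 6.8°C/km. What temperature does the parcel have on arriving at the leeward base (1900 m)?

Dry to 2100 m: -9.6 × 2 km = -19.2°C, so T = 8.7°C.
Saturated to 4100 m: -6.8 × 2 km = -13.6°C, so T = -4.9°C.
Dry descent to 1900 m: +9.6 × 2.2 km = +21.12°C, so T = 16.22°C.

16.22°C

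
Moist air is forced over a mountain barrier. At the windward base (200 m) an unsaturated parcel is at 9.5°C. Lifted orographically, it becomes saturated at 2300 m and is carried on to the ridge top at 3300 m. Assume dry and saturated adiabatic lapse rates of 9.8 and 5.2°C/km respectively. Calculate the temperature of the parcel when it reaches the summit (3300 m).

-16.28°C

200–2300 m, dry: Δz = 2.1 km ⇒ ΔT = -20.58°C; T = -11.08°C
2300–3300 m, saturated: Δz = 1 km ⇒ ΔT = -5.2°C; T = -16.28°C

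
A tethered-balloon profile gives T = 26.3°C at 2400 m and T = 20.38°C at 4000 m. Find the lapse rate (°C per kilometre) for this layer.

3.7°C/km

Γ = −ΔT/Δz = (26.3 − 20.38) / (4000 − 2400) m
  = 5.92°C / 1.6 km = 3.7°C/km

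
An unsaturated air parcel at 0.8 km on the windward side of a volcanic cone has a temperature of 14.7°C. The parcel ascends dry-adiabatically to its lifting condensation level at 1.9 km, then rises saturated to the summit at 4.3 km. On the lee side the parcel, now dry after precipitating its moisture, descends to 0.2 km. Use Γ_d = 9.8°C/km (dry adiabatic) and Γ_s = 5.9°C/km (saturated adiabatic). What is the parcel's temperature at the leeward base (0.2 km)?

800 → 1900 m (dry, 9.8°C/km): ΔT = -9.8 × 1.1 = -10.78°C → T = 3.92°C
1900 → 4300 m (saturated, 5.9°C/km): ΔT = -5.9 × 2.4 = -14.16°C → T = -10.24°C
4300 → 200 m (dry descent, 9.8°C/km): ΔT = +9.8 × 4.1 = +40.18°C → T = 29.94°C

29.94°C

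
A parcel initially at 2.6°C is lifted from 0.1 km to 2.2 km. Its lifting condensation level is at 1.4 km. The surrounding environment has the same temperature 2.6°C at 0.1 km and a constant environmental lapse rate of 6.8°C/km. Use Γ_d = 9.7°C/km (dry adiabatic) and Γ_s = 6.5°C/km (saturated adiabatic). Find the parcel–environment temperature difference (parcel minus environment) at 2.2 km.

-3.53°C (parcel cooler than environment)

Parcel:
  Dry to 1400 m: -9.7 × 1.3 km = -12.61°C, so T = -10.01°C.
  Saturated to 2200 m: -6.5 × 0.8 km = -5.2°C, so T = -15.21°C.
Environment:
  Environment to 2200 m: -6.8 × 2.1 km = -14.28°C, so T = -11.68°C.
T_parcel − T_env = -15.21 − (-11.68) = -3.53°C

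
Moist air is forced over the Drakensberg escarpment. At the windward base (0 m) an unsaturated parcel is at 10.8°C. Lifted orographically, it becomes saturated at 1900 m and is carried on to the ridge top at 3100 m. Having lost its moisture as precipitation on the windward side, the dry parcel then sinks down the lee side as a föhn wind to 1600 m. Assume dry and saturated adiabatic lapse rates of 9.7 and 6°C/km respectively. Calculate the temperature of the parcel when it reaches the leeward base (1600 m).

-0.28°C

From 0 m to 1900 m (dry): cools by 9.7 × 1.9 = 18.43°C, giving -7.63°C.
From 1900 m to 3100 m (saturated): cools by 6 × 1.2 = 7.2°C, giving -14.83°C.
From 3100 m to 1600 m (dry descent): warms by 9.7 × 1.5 = 14.55°C, giving -0.28°C.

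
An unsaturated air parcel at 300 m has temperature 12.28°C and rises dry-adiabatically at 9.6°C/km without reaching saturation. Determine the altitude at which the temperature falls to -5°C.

Height above start = (12.28 − (-5)) / 9.6 = 1.8 km
Altitude = 300 m + 1800 m = 2100 m

2100 m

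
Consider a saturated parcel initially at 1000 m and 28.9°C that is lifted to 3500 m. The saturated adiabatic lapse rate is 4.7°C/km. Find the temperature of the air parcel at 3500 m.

17.15°C

From 1000 m to 3500 m (saturated adiabatic): cools by 4.7 × 2.5 = 11.75°C, giving 17.15°C.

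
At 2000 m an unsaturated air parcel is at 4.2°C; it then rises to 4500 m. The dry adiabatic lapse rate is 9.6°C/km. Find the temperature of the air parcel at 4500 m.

Dry adiabatic to 4500 m: -9.6 × 2.5 km = -24°C, so T = -19.8°C.

-19.8°C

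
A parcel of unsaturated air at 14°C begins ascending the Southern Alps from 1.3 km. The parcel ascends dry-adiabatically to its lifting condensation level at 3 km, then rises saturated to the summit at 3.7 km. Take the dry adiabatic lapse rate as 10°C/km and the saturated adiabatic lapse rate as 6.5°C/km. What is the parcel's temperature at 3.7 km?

From 1300 m to 3000 m (dry): cools by 10 × 1.7 = 17°C, giving -3°C.
From 3000 m to 3700 m (saturated): cools by 6.5 × 0.7 = 4.55°C, giving -7.55°C.

-7.55°C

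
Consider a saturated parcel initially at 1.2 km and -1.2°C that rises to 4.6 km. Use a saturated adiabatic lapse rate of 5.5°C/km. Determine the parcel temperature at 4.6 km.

-19.9°C

1200–4600 m, saturated adiabatic: Δz = 3.4 km ⇒ ΔT = -18.7°C; T = -19.9°C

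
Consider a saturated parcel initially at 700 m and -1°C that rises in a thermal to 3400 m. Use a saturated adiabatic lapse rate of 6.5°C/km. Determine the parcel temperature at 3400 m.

-18.55°C

700 → 3400 m (saturated adiabatic, 6.5°C/km): ΔT = -6.5 × 2.7 = -17.55°C → T = -18.55°C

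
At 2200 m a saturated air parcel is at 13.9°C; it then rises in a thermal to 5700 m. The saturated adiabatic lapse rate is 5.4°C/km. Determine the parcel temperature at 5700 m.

-5°C

Saturated adiabatic to 5700 m: -5.4 × 3.5 km = -18.9°C, so T = -5°C.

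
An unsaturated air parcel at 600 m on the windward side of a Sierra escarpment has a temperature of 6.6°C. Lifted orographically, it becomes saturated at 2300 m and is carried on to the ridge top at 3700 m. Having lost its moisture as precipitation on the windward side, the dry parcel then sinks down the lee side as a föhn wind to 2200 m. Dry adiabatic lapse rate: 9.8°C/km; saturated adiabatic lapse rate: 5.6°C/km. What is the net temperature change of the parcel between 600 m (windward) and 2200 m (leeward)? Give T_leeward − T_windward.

-9.8°C

From 600 m to 2300 m (dry): cools by 9.8 × 1.7 = 16.66°C, giving -10.06°C.
From 2300 m to 3700 m (saturated): cools by 5.6 × 1.4 = 7.84°C, giving -17.9°C.
From 3700 m to 2200 m (dry descent): warms by 9.8 × 1.5 = 14.7°C, giving -3.2°C.
Net change vs windward start: -3.2 − 6.6 = -9.8°C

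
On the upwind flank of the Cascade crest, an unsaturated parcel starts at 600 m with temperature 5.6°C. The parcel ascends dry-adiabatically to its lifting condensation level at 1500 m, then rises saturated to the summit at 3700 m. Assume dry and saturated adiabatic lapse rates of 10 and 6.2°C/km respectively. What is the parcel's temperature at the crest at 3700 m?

Dry to 1500 m: -10 × 0.9 km = -9°C, so T = -3.4°C.
Saturated to 3700 m: -6.2 × 2.2 km = -13.64°C, so T = -17.04°C.

-17.04°C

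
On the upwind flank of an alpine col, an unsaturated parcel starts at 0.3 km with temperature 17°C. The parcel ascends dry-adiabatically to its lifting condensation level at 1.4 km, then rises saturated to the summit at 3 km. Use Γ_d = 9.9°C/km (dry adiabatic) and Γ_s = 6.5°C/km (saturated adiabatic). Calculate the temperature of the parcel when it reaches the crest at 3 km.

300–1400 m, dry: Δz = 1.1 km ⇒ ΔT = -10.89°C; T = 6.11°C
1400–3000 m, saturated: Δz = 1.6 km ⇒ ΔT = -10.4°C; T = -4.29°C

-4.29°C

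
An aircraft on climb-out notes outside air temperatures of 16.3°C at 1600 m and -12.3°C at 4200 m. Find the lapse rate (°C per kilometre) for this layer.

11°C/km

Γ = −ΔT/Δz = (16.3 − (-12.3)) / (4200 − 1600) m
  = 28.6°C / 2.6 km = 11°C/km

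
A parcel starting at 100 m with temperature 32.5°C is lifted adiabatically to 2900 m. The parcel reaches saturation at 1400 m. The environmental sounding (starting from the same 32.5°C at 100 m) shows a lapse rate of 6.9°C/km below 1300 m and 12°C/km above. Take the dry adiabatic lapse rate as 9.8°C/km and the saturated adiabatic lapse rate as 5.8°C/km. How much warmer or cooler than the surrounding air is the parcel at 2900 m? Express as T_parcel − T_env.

Parcel:
  100–1400 m, dry: Δz = 1.3 km ⇒ ΔT = -12.74°C; T = 19.76°C
  1400–2900 m, saturated: Δz = 1.5 km ⇒ ΔT = -8.7°C; T = 11.06°C
Environment:
  100–1300 m, environment, lower layer: Δz = 1.2 km ⇒ ΔT = -8.28°C; T = 24.22°C
  1300–2900 m, environment, upper layer: Δz = 1.6 km ⇒ ΔT = -19.2°C; T = 5.02°C
T_parcel − T_env = 11.06 − 5.02 = +6.04°C

+6.04°C (parcel warmer than environment)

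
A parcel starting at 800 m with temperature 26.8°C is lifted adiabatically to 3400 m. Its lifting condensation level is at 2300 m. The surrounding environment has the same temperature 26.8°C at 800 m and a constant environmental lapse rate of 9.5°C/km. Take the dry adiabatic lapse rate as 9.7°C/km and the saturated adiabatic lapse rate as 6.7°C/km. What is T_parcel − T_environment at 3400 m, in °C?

+2.78°C (parcel warmer than environment)

Parcel:
  800 → 2300 m (dry, 9.7°C/km): ΔT = -9.7 × 1.5 = -14.55°C → T = 12.25°C
  2300 → 3400 m (saturated, 6.7°C/km): ΔT = -6.7 × 1.1 = -7.37°C → T = 4.88°C
Environment:
  800 → 3400 m (environment, 9.5°C/km): ΔT = -9.5 × 2.6 = -24.7°C → T = 2.1°C
T_parcel − T_env = 4.88 − 2.1 = +2.78°C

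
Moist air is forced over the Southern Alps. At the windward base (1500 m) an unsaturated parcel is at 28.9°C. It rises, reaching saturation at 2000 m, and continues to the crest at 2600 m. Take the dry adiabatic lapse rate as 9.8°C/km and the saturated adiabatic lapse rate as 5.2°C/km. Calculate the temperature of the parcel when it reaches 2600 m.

1500–2000 m, dry: Δz = 0.5 km ⇒ ΔT = -4.9°C; T = 24°C
2000–2600 m, saturated: Δz = 0.6 km ⇒ ΔT = -3.12°C; T = 20.88°C

20.88°C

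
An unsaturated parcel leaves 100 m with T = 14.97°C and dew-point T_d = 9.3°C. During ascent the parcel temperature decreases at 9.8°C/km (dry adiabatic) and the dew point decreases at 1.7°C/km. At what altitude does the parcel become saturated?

800 m

T and T_d converge at 9.8 − 1.7 = 8.1°C per km
Height above start = (14.97 − 9.3) / 8.1 = 0.7 km
LCL altitude = 100 m + 700 m = 800 m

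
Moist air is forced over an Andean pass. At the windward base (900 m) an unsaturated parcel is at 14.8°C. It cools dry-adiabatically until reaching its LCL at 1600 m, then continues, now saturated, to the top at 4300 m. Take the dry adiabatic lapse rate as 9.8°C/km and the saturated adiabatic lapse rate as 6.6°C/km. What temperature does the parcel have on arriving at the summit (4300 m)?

900–1600 m, dry: Δz = 0.7 km ⇒ ΔT = -6.86°C; T = 7.94°C
1600–4300 m, saturated: Δz = 2.7 km ⇒ ΔT = -17.82°C; T = -9.88°C

-9.88°C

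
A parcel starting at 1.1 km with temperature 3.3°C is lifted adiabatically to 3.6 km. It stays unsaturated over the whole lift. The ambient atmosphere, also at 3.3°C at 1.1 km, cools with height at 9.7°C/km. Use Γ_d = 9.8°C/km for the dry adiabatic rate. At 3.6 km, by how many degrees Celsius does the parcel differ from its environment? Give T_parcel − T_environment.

-0.25°C (parcel cooler than environment)

Parcel:
  1100–3600 m, dry: Δz = 2.5 km ⇒ ΔT = -24.5°C; T = -21.2°C
Environment:
  1100–3600 m, environment: Δz = 2.5 km ⇒ ΔT = -24.25°C; T = -20.95°C
T_parcel − T_env = -21.2 − (-20.95) = -0.25°C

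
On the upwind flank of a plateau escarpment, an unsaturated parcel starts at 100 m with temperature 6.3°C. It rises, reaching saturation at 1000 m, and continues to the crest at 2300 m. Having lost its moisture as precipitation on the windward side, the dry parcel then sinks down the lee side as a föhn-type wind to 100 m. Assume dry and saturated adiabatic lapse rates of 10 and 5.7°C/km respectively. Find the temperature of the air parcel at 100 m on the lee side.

11.89°C

100 → 1000 m (dry, 10°C/km): ΔT = -10 × 0.9 = -9°C → T = -2.7°C
1000 → 2300 m (saturated, 5.7°C/km): ΔT = -5.7 × 1.3 = -7.41°C → T = -10.11°C
2300 → 100 m (dry descent, 10°C/km): ΔT = +10 × 2.2 = +22°C → T = 11.89°C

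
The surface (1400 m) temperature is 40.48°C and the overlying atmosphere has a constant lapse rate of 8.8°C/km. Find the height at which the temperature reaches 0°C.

Height above start = (40.48 − 0) / 8.8 = 4.6 km
Altitude = 1400 m + 4600 m = 6000 m

6000 m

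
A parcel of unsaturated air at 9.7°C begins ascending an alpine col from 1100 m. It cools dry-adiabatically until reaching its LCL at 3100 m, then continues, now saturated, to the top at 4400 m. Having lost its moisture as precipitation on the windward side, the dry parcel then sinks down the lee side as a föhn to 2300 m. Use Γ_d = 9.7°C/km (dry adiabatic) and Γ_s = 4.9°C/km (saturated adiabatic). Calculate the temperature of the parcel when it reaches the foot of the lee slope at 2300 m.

4.3°C

1100–3100 m, dry: Δz = 2 km ⇒ ΔT = -19.4°C; T = -9.7°C
3100–4400 m, saturated: Δz = 1.3 km ⇒ ΔT = -6.37°C; T = -16.07°C
4400–2300 m, dry descent: Δz = 2.1 km ⇒ ΔT = +20.37°C; T = 4.3°C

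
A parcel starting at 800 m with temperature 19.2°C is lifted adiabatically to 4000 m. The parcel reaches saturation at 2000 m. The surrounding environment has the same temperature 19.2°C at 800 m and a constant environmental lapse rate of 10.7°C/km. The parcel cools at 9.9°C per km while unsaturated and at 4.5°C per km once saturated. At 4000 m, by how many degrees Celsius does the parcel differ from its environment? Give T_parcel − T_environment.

Parcel:
  800 → 2000 m (dry, 9.9°C/km): ΔT = -9.9 × 1.2 = -11.88°C → T = 7.32°C
  2000 → 4000 m (saturated, 4.5°C/km): ΔT = -4.5 × 2 = -9°C → T = -1.68°C
Environment:
  800 → 4000 m (environment, 10.7°C/km): ΔT = -10.7 × 3.2 = -34.24°C → T = -15.04°C
T_parcel − T_env = -1.68 − (-15.04) = +13.36°C

+13.36°C (parcel warmer than environment)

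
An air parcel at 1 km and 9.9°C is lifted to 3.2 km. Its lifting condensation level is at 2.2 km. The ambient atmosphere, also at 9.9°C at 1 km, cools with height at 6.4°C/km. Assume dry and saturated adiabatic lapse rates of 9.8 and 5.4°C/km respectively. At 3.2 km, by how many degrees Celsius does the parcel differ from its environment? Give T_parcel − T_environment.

-3.08°C (parcel cooler than environment)

Parcel:
  1000–2200 m, dry: Δz = 1.2 km ⇒ ΔT = -11.76°C; T = -1.86°C
  2200–3200 m, saturated: Δz = 1 km ⇒ ΔT = -5.4°C; T = -7.26°C
Environment:
  1000–3200 m, environment: Δz = 2.2 km ⇒ ΔT = -14.08°C; T = -4.18°C
T_parcel − T_env = -7.26 − (-4.18) = -3.08°C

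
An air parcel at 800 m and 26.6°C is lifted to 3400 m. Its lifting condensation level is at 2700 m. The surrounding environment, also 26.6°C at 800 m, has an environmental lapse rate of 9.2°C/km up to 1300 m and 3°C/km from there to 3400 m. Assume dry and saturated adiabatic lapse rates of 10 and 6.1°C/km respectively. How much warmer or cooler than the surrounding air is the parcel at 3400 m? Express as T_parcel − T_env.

Parcel:
  800 → 2700 m (dry, 10°C/km): ΔT = -10 × 1.9 = -19°C → T = 7.6°C
  2700 → 3400 m (saturated, 6.1°C/km): ΔT = -6.1 × 0.7 = -4.27°C → T = 3.33°C
Environment:
  800 → 1300 m (environment, lower layer, 9.2°C/km): ΔT = -9.2 × 0.5 = -4.6°C → T = 22°C
  1300 → 3400 m (environment, upper layer, 3°C/km): ΔT = -3 × 2.1 = -6.3°C → T = 15.7°C
T_parcel − T_env = 3.33 − 15.7 = -12.37°C

-12.37°C (parcel cooler than environment)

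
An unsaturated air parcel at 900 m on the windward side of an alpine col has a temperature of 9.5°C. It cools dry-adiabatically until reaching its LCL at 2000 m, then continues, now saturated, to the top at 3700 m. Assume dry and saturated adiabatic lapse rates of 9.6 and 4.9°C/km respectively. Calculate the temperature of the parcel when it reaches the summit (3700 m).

900 → 2000 m (dry, 9.6°C/km): ΔT = -9.6 × 1.1 = -10.56°C → T = -1.06°C
2000 → 3700 m (saturated, 4.9°C/km): ΔT = -4.9 × 1.7 = -8.33°C → T = -9.39°C

-9.39°C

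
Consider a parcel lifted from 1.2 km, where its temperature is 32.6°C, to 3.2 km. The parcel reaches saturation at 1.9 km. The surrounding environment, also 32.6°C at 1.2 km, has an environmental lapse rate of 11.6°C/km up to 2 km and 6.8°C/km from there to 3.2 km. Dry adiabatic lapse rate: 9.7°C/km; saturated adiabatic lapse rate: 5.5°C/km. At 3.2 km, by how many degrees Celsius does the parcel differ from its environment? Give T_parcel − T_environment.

Parcel:
  1200 → 1900 m (dry, 9.7°C/km): ΔT = -9.7 × 0.7 = -6.79°C → T = 25.81°C
  1900 → 3200 m (saturated, 5.5°C/km): ΔT = -5.5 × 1.3 = -7.15°C → T = 18.66°C
Environment:
  1200 → 2000 m (environment, lower layer, 11.6°C/km): ΔT = -11.6 × 0.8 = -9.28°C → T = 23.32°C
  2000 → 3200 m (environment, upper layer, 6.8°C/km): ΔT = -6.8 × 1.2 = -8.16°C → T = 15.16°C
T_parcel − T_env = 18.66 − 15.16 = +3.5°C

+3.5°C (parcel warmer than environment)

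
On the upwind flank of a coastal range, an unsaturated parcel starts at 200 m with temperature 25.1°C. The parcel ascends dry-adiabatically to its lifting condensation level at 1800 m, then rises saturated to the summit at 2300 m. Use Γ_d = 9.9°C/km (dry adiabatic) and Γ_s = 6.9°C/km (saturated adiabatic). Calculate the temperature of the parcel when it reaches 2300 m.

5.81°C

200 → 1800 m (dry, 9.9°C/km): ΔT = -9.9 × 1.6 = -15.84°C → T = 9.26°C
1800 → 2300 m (saturated, 6.9°C/km): ΔT = -6.9 × 0.5 = -3.45°C → T = 5.81°C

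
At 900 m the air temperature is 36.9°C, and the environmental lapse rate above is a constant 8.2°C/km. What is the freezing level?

Height above start = (36.9 − 0) / 8.2 = 4.5 km
Altitude = 900 m + 4500 m = 5400 m

5400 m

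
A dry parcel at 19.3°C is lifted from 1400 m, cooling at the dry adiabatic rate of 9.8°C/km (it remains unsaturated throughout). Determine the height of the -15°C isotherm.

Height above start = (19.3 − (-15)) / 9.8 = 3.5 km
Altitude = 1400 m + 3500 m = 4900 m

4900 m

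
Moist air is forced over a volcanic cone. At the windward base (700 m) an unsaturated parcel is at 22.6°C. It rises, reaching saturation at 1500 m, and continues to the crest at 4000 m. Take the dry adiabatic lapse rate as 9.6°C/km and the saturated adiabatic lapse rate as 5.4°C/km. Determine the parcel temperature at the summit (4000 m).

Dry to 1500 m: -9.6 × 0.8 km = -7.68°C, so T = 14.92°C.
Saturated to 4000 m: -5.4 × 2.5 km = -13.5°C, so T = 1.42°C.

1.42°C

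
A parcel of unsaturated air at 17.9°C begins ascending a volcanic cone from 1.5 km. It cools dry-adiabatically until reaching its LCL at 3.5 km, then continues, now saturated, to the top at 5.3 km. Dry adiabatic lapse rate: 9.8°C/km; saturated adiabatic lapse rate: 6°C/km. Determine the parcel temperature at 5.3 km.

1500 → 3500 m (dry, 9.8°C/km): ΔT = -9.8 × 2 = -19.6°C → T = -1.7°C
3500 → 5300 m (saturated, 6°C/km): ΔT = -6 × 1.8 = -10.8°C → T = -12.5°C

-12.5°C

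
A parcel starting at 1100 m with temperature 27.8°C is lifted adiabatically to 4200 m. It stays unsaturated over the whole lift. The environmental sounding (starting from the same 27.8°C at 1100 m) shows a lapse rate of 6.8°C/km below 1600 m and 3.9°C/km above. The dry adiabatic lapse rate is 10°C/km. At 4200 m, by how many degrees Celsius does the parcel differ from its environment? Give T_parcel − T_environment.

Parcel:
  1100 → 4200 m (dry, 10°C/km): ΔT = -10 × 3.1 = -31°C → T = -3.2°C
Environment:
  1100 → 1600 m (environment, lower layer, 6.8°C/km): ΔT = -6.8 × 0.5 = -3.4°C → T = 24.4°C
  1600 → 4200 m (environment, upper layer, 3.9°C/km): ΔT = -3.9 × 2.6 = -10.14°C → T = 14.26°C
T_parcel − T_env = -3.2 − 14.26 = -17.46°C

-17.46°C (parcel cooler than environment)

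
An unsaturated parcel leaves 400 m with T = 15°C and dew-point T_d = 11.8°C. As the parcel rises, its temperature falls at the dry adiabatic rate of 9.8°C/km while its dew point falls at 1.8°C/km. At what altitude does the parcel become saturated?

800 m

T and T_d converge at 9.8 − 1.8 = 8°C per km
Height above start = (15 − 11.8) / 8 = 0.4 km
LCL altitude = 400 m + 400 m = 800 m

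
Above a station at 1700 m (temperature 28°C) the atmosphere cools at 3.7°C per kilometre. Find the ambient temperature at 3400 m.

1700 → 3400 m (environmental, 3.7°C/km): ΔT = -3.7 × 1.7 = -6.29°C → T = 21.71°C

21.71°C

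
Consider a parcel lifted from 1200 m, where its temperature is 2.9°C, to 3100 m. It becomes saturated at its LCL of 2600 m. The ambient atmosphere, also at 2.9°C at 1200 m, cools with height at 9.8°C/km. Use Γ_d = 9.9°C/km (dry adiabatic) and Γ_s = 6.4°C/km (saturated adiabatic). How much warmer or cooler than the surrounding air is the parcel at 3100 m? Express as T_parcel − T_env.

+1.56°C (parcel warmer than environment)

Parcel:
  1200–2600 m, dry: Δz = 1.4 km ⇒ ΔT = -13.86°C; T = -10.96°C
  2600–3100 m, saturated: Δz = 0.5 km ⇒ ΔT = -3.2°C; T = -14.16°C
Environment:
  1200–3100 m, environment: Δz = 1.9 km ⇒ ΔT = -18.62°C; T = -15.72°C
T_parcel − T_env = -14.16 − (-15.72) = +1.56°C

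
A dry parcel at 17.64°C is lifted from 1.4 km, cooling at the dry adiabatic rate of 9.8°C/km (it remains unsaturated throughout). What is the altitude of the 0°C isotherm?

Height above start = (17.64 − 0) / 9.8 = 1.8 km
Altitude = 1400 m + 1800 m = 3200 m

3.2 km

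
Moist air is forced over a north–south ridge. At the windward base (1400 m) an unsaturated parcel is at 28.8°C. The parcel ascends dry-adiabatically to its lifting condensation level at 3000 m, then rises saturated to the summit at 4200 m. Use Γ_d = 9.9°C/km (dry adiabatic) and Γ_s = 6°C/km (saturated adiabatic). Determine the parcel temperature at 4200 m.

From 1400 m to 3000 m (dry): cools by 9.9 × 1.6 = 15.84°C, giving 12.96°C.
From 3000 m to 4200 m (saturated): cools by 6 × 1.2 = 7.2°C, giving 5.76°C.

5.76°C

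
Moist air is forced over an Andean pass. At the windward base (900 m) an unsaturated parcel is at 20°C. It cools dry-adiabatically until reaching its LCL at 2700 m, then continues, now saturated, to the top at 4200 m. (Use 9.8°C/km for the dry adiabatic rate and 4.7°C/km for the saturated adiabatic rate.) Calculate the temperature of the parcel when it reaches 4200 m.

-4.69°C

Dry to 2700 m: -9.8 × 1.8 km = -17.64°C, so T = 2.36°C.
Saturated to 4200 m: -4.7 × 1.5 km = -7.05°C, so T = -4.69°C.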